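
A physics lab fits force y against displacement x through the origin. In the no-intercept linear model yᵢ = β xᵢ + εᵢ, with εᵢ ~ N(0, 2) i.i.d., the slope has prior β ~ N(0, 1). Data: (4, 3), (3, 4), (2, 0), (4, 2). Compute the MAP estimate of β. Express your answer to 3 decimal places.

β̂_MAP = 0.681

log p(β | y) = −Σ(yᵢ − βxᵢ)²/(2·2) − β²/(2·1) + const.
Setting the derivative to zero: Σxᵢ(yᵢ − βxᵢ)/2 − β/1 = 0, so β = Σxᵢyᵢ / (Σxᵢ² + σ²/τ²).
Σxᵢyᵢ = 4·3 + 3·4 + 2·0 + 4·2 = 32; Σxᵢ² = 45; σ²/τ² = 2.
β̂_MAP = 32 / (45 + 2) = 32/47 ≈ 0.681.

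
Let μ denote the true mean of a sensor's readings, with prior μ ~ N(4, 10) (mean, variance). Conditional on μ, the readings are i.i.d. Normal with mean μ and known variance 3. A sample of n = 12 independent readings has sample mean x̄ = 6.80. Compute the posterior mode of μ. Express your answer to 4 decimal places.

n = 12, x̄ = 6.80.
For a Normal prior and Normal likelihood with known variance, the posterior is Normal; its mode equals its mean, the precision-weighted average.
Prior precision 1/σ₀² = 1/10 = 0.1; data precision n/σ² = 12/3 = 4.
μ̂ = (0.1·4 + 4·6.8) / (0.1 + 4) = 27.6/4.1 = 276/41 ≈ 6.7317.

μ̂_MAP = 6.7317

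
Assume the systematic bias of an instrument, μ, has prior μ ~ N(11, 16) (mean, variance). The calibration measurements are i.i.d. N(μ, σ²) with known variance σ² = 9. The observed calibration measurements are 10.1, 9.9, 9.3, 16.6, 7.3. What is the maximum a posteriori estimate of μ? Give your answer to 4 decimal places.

μ̂_MAP = 10.6764

n = 5; x̄ = (10.1 + 9.9 + 9.3 + 16.6 + 7.3)/5 = 53.2/5 = 10.64.
For a Normal prior and Normal likelihood with known variance, the posterior is Normal; its mode equals its mean, the precision-weighted average.
Prior precision 1/σ₀² = 1/16 = 0.0625; data precision n/σ² = 5/9.
μ̂ = (0.0625·11 + (5/9)·10.64) / (0.0625 + 5/9) = (4751/720)/(89/144) = 4751/445 ≈ 10.6764.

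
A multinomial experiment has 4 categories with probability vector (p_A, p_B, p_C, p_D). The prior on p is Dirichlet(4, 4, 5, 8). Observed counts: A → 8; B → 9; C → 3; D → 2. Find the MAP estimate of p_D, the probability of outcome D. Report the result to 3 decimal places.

The posterior is Dirichlet(αᵢ + nᵢ) = Dirichlet(12, 13, 8, 10).
For a Dirichlet(a₁,…,a_K) with all aᵢ > 1, the mode has j-th component (aⱼ − 1)/(Σaᵢ − K).
Here Σaᵢ = 43 and K = 4, so p_D = (10 − 1)/(43 − 4) = 9/39 ≈ 0.231.

MAP estimate of p_D = 0.231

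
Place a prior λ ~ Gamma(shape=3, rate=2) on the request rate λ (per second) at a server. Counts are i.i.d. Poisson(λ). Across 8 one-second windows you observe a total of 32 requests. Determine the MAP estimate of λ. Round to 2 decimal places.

Σxᵢ = 32, n = 8.
Posterior ∝ λ^2e^(−2λ) · λ^32e^(−8λ) = λ^34e^(−10λ), i.e. Gamma(shape=35, rate=10).
The mode of a Gamma(a, b) with a ≥ 1 (shape–rate) is (a−1)/b = 34/10 ≈ 3.40.

λ̂_MAP = 3.40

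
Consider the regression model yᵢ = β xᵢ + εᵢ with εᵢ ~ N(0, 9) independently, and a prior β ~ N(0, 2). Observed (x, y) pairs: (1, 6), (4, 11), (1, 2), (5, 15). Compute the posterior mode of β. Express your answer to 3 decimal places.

β̂_MAP = 2.674

log p(β | y) = −Σ(yᵢ − βxᵢ)²/(2·9) − β²/(2·2) + const.
Setting the derivative to zero: Σxᵢ(yᵢ − βxᵢ)/9 − β/2 = 0, so β = Σxᵢyᵢ / (Σxᵢ² + σ²/τ²).
Σxᵢyᵢ = 1·6 + 4·11 + 1·2 + 5·15 = 127; Σxᵢ² = 43; σ²/τ² = 4.5.
β̂_MAP = 127 / (43 + 4.5) = 127/47.5 ≈ 2.674.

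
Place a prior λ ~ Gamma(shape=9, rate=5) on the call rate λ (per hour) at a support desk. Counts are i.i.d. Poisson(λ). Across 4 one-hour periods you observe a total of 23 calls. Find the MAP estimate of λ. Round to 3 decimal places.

λ̂_MAP = 3.444

Σxᵢ = 23, n = 4.
Posterior ∝ λ^8e^(−5λ) · λ^23e^(−4λ) = λ^31e^(−9λ), i.e. Gamma(shape=32, rate=9).
The mode of a Gamma(a, b) with a ≥ 1 (shape–rate) is (a−1)/b = 31/9 ≈ 3.444.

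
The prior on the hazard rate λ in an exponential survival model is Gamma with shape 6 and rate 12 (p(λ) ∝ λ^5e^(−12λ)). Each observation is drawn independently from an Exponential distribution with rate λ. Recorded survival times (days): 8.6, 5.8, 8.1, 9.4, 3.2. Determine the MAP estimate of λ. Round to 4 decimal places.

The Exponential(rate=λ) likelihood is ∝ λ^n e^(−λΣtᵢ). Here n = 5 and Σtᵢ = 8.6 + 5.8 + 8.1 + 9.4 + 3.2 = 35.1.
Posterior ∝ λ^5e^(−12λ) · λ^5e^(−35.1λ) = λ^10e^(−47.1λ), i.e. Gamma(11, 47.1).
Mode = (a−1)/b = 10/47.1 ≈ 0.2123.

λ̂_MAP = 0.2123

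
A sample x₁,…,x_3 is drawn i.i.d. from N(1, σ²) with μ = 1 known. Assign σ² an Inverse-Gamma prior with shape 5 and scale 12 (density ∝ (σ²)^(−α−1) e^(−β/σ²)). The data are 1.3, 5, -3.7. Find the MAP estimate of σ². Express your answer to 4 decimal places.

Sum of squared deviations about the known mean: SS = (1.3−1)² + (5−1)² + (-3.7−1)² = 38.18.
The Normal likelihood contributes (σ²)^(−n/2) exp(−SS/(2σ²)), so the posterior is Inverse-Gamma(α + n/2, β + SS/2) = Inverse-Gamma(6.5, 31.09).
The mode of Inverse-Gamma(a, b) is b/(a+1) = 31.09/7.5 ≈ 4.1453.

σ̂²_MAP = 4.1453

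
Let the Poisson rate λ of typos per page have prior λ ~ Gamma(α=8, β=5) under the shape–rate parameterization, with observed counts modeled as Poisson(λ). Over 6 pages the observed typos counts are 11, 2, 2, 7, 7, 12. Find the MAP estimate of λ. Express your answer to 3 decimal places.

λ̂_MAP = 4.364

Σxᵢ = 11+2+2+7+7+12 = 41, with n = 6.
Posterior ∝ λ^7e^(−5λ) · λ^41e^(−6λ) = λ^48e^(−11λ), i.e. Gamma(shape=49, rate=11).
The mode of a Gamma(a, b) with a ≥ 1 (shape–rate) is (a−1)/b = 48/11 ≈ 4.364.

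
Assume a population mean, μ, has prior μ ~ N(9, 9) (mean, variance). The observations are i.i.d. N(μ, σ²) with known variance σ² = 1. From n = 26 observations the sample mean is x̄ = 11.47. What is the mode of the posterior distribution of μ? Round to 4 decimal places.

μ̂_MAP = 11.4595

n = 26, x̄ = 11.47.
For a Normal prior and Normal likelihood with known variance, the posterior is Normal; its mode equals its mean, the precision-weighted average.
Prior precision 1/σ₀² = 1/9; data precision n/σ² = 26/1 = 26.
μ̂ = ((1/9)·9 + 26·11.47) / (1/9 + 26) = 299.22/(235/9) = 134649/11750 ≈ 11.4595.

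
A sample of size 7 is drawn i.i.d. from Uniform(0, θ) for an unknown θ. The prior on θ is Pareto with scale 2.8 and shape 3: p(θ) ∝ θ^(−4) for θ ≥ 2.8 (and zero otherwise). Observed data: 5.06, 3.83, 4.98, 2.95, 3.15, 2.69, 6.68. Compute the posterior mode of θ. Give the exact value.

θ̂_MAP = 6.68

The Uniform(0, θ) likelihood is θ^(−n) for θ ≥ max(xᵢ), zero otherwise. Here max(xᵢ) = 6.68.
Posterior ∝ θ^(−4) · θ^(−7) = θ^(−11) on θ ≥ max(2.8, 6.68) = 6.68.
This density is strictly decreasing in θ, so the posterior mode lies at the lower boundary of the support.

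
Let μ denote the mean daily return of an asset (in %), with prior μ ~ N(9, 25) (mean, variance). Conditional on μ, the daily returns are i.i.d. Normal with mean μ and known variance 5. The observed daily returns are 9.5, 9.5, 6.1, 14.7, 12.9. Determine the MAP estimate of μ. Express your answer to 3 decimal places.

μ̂_MAP = 10.481

n = 5; x̄ = (9.5 + 9.5 + 6.1 + 14.7 + 12.9)/5 = 52.7/5 = 10.54.
For a Normal prior and Normal likelihood with known variance, the posterior is Normal; its mode equals its mean, the precision-weighted average.
Prior precision 1/σ₀² = 1/25 = 0.04; data precision n/σ² = 5/5 = 1.
μ̂ = (0.04·9 + 1·10.54) / (0.04 + 1) = 10.9/1.04 = 545/52 ≈ 10.481.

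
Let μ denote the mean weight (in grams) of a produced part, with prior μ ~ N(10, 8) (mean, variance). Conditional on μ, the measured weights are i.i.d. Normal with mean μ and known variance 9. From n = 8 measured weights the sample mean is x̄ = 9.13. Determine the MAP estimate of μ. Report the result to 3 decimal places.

n = 8, x̄ = 9.13.
For a Normal prior and Normal likelihood with known variance, the posterior is Normal; its mode equals its mean, the precision-weighted average.
Prior precision 1/σ₀² = 1/8 = 0.125; data precision n/σ² = 8/9.
μ̂ = (0.125·10 + (8/9)·9.13) / (0.125 + 8/9) = (8429/900)/(73/72) = 16858/1825 ≈ 9.237.

μ̂_MAP = 9.237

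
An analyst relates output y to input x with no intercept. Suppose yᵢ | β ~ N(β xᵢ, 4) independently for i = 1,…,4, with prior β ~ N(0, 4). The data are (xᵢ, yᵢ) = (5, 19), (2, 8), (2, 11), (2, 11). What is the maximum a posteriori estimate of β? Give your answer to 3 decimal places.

log p(β | y) = −Σ(yᵢ − βxᵢ)²/(2·4) − β²/(2·4) + const.
Setting the derivative to zero: Σxᵢ(yᵢ − βxᵢ)/4 − β/4 = 0, so β = Σxᵢyᵢ / (Σxᵢ² + σ²/τ²).
Σxᵢyᵢ = 5·19 + 2·8 + 2·11 + 2·11 = 155; Σxᵢ² = 37; σ²/τ² = 1.
β̂_MAP = 155 / (37 + 1) = 155/38 ≈ 4.079.

β̂_MAP = 4.079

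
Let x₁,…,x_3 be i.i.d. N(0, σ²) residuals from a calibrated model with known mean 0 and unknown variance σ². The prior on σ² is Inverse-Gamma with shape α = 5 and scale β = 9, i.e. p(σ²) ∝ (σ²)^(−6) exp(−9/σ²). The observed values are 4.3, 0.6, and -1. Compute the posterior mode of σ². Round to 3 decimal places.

σ̂²_MAP = 2.523

Sum of squared deviations about the known mean: SS = (4.3−0)² + (0.6−0)² + (-1−0)² = 19.85.
The Normal likelihood contributes (σ²)^(−n/2) exp(−SS/(2σ²)), so the posterior is Inverse-Gamma(α + n/2, β + SS/2) = Inverse-Gamma(6.5, 18.925).
The mode of Inverse-Gamma(a, b) is b/(a+1) = 18.925/7.5 ≈ 2.523.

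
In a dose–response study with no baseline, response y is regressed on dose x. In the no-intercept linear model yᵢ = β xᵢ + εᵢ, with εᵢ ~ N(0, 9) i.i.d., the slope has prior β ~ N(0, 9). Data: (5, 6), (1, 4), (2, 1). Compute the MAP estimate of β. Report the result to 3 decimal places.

log p(β | y) = −Σ(yᵢ − βxᵢ)²/(2·9) − β²/(2·9) + const.
Setting the derivative to zero: Σxᵢ(yᵢ − βxᵢ)/9 − β/9 = 0, so β = Σxᵢyᵢ / (Σxᵢ² + σ²/τ²).
Σxᵢyᵢ = 5·6 + 1·4 + 2·1 = 36; Σxᵢ² = 30; σ²/τ² = 1.
β̂_MAP = 36 / (30 + 1) = 36/31 ≈ 1.161.

β̂_MAP = 1.161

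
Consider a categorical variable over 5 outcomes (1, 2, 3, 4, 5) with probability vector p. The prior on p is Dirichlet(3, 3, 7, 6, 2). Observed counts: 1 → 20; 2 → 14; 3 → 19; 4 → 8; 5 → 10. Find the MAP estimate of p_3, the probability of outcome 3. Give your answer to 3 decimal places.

MAP estimate: 0.287

The posterior is Dirichlet(αᵢ + nᵢ) = Dirichlet(23, 17, 26, 14, 12).
For a Dirichlet(a₁,…,a_K) with all aᵢ > 1, the mode has j-th component (aⱼ − 1)/(Σaᵢ − K).
Here Σaᵢ = 92 and K = 5, so p_3 = (26 − 1)/(92 − 5) = 25/87 ≈ 0.287.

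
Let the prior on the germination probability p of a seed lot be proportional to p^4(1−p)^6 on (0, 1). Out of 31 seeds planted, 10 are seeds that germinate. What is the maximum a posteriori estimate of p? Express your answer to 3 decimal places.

The prior density ∝ p^4(1−p)^6 is the kernel of Beta(5, 7).
Data: 10 successes in 31 trials. The binomial likelihood contributes p^10(1−p)^21, so the posterior is Beta(5+10, 7+21) = Beta(15, 28).
For Beta(a, b) with a, b > 1 the mode is (a−1)/(a+b−2) = 14/41 ≈ 0.341.

p̂_MAP = 0.341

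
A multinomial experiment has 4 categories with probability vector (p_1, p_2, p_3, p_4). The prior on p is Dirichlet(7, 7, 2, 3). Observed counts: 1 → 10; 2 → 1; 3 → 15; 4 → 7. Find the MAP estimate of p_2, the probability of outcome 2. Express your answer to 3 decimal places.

MAP estimate: 0.146

The posterior is Dirichlet(αᵢ + nᵢ) = Dirichlet(17, 8, 17, 10).
For a Dirichlet(a₁,…,a_K) with all aᵢ > 1, the mode has j-th component (aⱼ − 1)/(Σaᵢ − K).
Here Σaᵢ = 52 and K = 4, so p_2 = (8 − 1)/(52 − 4) = 7/48 ≈ 0.146.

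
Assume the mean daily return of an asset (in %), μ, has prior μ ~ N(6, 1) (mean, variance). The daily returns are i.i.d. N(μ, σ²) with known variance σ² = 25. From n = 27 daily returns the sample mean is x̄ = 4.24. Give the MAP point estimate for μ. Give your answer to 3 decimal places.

n = 27, x̄ = 4.24.
For a Normal prior and Normal likelihood with known variance, the posterior is Normal; its mode equals its mean, the precision-weighted average.
Prior precision 1/σ₀² = 1/1 = 1; data precision n/σ² = 27/25 = 1.08.
μ̂ = (1·6 + 1.08·4.24) / (1 + 1.08) = 10.5792/2.08 = 1653/325 ≈ 5.086.

μ̂_MAP = 5.086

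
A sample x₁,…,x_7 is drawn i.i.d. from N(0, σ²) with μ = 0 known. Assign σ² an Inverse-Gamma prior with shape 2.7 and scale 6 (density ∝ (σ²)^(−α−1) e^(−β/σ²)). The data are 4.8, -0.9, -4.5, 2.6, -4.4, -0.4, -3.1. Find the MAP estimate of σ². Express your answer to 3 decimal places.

Sum of squared deviations about the known mean: SS = (4.8−0)² + (-0.9−0)² + (-4.5−0)² + (2.6−0)² + (-4.4−0)² + (-0.4−0)² + (-3.1−0)² = 79.99.
The Normal likelihood contributes (σ²)^(−n/2) exp(−SS/(2σ²)), so the posterior is Inverse-Gamma(α + n/2, β + SS/2) = Inverse-Gamma(6.2, 45.995).
The mode of Inverse-Gamma(a, b) is b/(a+1) = 45.995/7.2 ≈ 6.388.

σ̂²_MAP = 6.388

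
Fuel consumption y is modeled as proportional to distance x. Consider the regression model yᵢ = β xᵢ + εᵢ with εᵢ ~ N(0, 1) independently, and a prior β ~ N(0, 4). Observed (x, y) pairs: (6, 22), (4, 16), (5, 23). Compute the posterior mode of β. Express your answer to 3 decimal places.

β̂_MAP = 4.026

log p(β | y) = −Σ(yᵢ − βxᵢ)²/(2·1) − β²/(2·4) + const.
Setting the derivative to zero: Σxᵢ(yᵢ − βxᵢ)/1 − β/4 = 0, so β = Σxᵢyᵢ / (Σxᵢ² + σ²/τ²).
Σxᵢyᵢ = 6·22 + 4·16 + 5·23 = 311; Σxᵢ² = 77; σ²/τ² = 0.25.
β̂_MAP = 311 / (77 + 0.25) = 311/77.25 ≈ 4.026.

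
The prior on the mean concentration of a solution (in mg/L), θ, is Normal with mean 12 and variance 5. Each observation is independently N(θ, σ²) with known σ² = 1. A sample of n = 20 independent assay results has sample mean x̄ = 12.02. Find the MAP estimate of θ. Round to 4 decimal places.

θ̂_MAP = 12.0198

n = 20, x̄ = 12.02.
For a Normal prior and Normal likelihood with known variance, the posterior is Normal; its mode equals its mean, the precision-weighted average.
Prior precision 1/σ₀² = 1/5 = 0.2; data precision n/σ² = 20/1 = 20.
θ̂ = (0.2·12 + 20·12.02) / (0.2 + 20) = 242.8/20.2 = 1214/101 ≈ 12.0198.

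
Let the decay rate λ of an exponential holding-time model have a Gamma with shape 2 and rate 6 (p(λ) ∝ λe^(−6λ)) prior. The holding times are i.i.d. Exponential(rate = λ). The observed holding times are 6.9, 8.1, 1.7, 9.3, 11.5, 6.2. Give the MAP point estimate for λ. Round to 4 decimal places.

The Exponential(rate=λ) likelihood is ∝ λ^n e^(−λΣtᵢ). Here n = 6 and Σtᵢ = 6.9 + 8.1 + 1.7 + 9.3 + 11.5 + 6.2 = 43.7.
Posterior ∝ λe^(−6λ) · λ^6e^(−43.7λ) = λ^7e^(−49.7λ), i.e. Gamma(8, 49.7).
Mode = (a−1)/b = 7/49.7 ≈ 0.1408.

λ̂_MAP = 0.1408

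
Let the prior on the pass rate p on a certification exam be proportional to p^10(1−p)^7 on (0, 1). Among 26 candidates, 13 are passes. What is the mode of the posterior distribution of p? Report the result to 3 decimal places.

p̂_MAP = 0.535

The prior density ∝ p^10(1−p)^7 is the kernel of Beta(11, 8).
Data: 13 successes in 26 trials. The binomial likelihood contributes p^13(1−p)^13, so the posterior is Beta(11+13, 8+13) = Beta(24, 21).
For Beta(a, b) with a, b > 1 the mode is (a−1)/(a+b−2) = 23/43 ≈ 0.535.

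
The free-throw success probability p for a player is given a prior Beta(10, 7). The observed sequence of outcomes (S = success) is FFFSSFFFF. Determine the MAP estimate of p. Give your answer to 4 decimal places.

p̂_MAP = 0.4583

Prior: Beta(10, 7).
Data: 2 successes in 9 trials (from the sequence). The binomial likelihood contributes p^2(1−p)^7, so the posterior is Beta(10+2, 7+7) = Beta(12, 14).
For Beta(a, b) with a, b > 1 the mode is (a−1)/(a+b−2) = 11/24 ≈ 0.4583.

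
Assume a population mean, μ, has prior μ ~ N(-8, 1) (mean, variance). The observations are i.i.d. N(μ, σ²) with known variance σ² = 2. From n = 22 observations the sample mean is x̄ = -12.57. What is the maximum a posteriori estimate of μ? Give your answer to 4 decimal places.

μ̂_MAP = -12.1892

n = 22, x̄ = -12.57.
For a Normal prior and Normal likelihood with known variance, the posterior is Normal; its mode equals its mean, the precision-weighted average.
Prior precision 1/σ₀² = 1/1 = 1; data precision n/σ² = 22/2 = 11.
μ̂ = (1·(-8) + 11·(-12.57)) / (1 + 11) = (-146.27)/12 = -14627/1200 ≈ -12.1892.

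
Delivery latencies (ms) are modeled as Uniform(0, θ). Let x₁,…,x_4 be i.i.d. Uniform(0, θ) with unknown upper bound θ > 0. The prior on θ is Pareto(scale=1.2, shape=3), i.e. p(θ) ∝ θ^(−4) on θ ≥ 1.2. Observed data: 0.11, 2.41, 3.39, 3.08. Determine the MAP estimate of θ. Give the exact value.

The Uniform(0, θ) likelihood is θ^(−n) for θ ≥ max(xᵢ), zero otherwise. Here max(xᵢ) = 3.39.
Posterior ∝ θ^(−4) · θ^(−4) = θ^(−8) on θ ≥ max(1.2, 3.39) = 3.39.
This density is strictly decreasing in θ, so the posterior mode lies at the lower boundary of the support.

θ̂_MAP = 3.39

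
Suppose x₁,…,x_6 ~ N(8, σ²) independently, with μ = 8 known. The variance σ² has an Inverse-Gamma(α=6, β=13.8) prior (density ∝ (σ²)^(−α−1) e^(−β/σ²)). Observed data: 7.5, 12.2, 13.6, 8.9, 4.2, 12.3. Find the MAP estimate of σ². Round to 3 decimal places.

Sum of squared deviations about the known mean: SS = (7.5−8)² + (12.2−8)² + (13.6−8)² + (8.9−8)² + (4.2−8)² + (12.3−8)² = 82.99.
The Normal likelihood contributes (σ²)^(−n/2) exp(−SS/(2σ²)), so the posterior is Inverse-Gamma(α + n/2, β + SS/2) = Inverse-Gamma(9, 55.295).
The mode of Inverse-Gamma(a, b) is b/(a+1) = 55.295/10 ≈ 5.530.

σ̂²_MAP = 5.530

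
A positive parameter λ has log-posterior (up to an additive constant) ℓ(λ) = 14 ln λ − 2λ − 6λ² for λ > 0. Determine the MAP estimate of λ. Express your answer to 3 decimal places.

λ̂_MAP = 1.000

ℓ'(λ) = 14/λ − 2 − 12λ. Setting this to zero and multiplying by λ: 12λ² + 2λ − 14 = 0.
λ = (−2 + √(2² + 4·12·14)) / (2·12) = (−2 + √676) / 24 = (−2 + 26)/24 = 1.
ℓ''(λ) = −14/λ² − 12 < 0, confirming a maximum.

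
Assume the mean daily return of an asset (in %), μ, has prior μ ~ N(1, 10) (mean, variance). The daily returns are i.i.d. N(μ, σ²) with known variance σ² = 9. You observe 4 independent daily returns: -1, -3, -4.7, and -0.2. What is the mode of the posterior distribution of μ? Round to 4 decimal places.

n = 4; x̄ = ((-1) + (-3) + (-4.7) + (-0.2))/4 = -8.9/4 = -2.225.
For a Normal prior and Normal likelihood with known variance, the posterior is Normal; its mode equals its mean, the precision-weighted average.
Prior precision 1/σ₀² = 1/10 = 0.1; data precision n/σ² = 4/9.
μ̂ = (0.1·1 + (4/9)·(-2.225)) / (0.1 + 4/9) = (-8/9)/(49/90) = -80/49 ≈ -1.6327.

μ̂_MAP = -1.6327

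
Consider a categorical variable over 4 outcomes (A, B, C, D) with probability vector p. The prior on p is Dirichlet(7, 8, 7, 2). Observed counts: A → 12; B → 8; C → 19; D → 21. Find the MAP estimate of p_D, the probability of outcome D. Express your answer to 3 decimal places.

The posterior is Dirichlet(αᵢ + nᵢ) = Dirichlet(19, 16, 26, 23).
For a Dirichlet(a₁,…,a_K) with all aᵢ > 1, the mode has j-th component (aⱼ − 1)/(Σaᵢ − K).
Here Σaᵢ = 84 and K = 4, so p_D = (23 − 1)/(84 − 4) = 22/80 ≈ 0.275.

MAP estimate of p_D = 0.275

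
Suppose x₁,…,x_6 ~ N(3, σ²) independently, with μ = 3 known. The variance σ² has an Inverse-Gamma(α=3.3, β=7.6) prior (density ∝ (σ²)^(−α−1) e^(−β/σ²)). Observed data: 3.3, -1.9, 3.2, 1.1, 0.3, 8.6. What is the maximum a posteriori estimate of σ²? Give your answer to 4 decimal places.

Sum of squared deviations about the known mean: SS = (3.3−3)² + (-1.9−3)² + (3.2−3)² + (1.1−3)² + (0.3−3)² + (8.6−3)² = 66.4.
The Normal likelihood contributes (σ²)^(−n/2) exp(−SS/(2σ²)), so the posterior is Inverse-Gamma(α + n/2, β + SS/2) = Inverse-Gamma(6.3, 40.8).
The mode of Inverse-Gamma(a, b) is b/(a+1) = 40.8/7.3 ≈ 5.5890.

σ̂²_MAP = 5.5890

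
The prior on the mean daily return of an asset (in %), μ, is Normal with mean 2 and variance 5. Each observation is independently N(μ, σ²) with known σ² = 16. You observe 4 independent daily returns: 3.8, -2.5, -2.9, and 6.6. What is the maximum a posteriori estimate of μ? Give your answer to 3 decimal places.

μ̂_MAP = 1.583

n = 4; x̄ = (3.8 + (-2.5) + (-2.9) + 6.6)/4 = 5/4 = 1.25.
For a Normal prior and Normal likelihood with known variance, the posterior is Normal; its mode equals its mean, the precision-weighted average.
Prior precision 1/σ₀² = 1/5 = 0.2; data precision n/σ² = 4/16 = 0.25.
μ̂ = (0.2·2 + 0.25·1.25) / (0.2 + 0.25) = 0.7125/0.45 = 19/12 ≈ 1.583.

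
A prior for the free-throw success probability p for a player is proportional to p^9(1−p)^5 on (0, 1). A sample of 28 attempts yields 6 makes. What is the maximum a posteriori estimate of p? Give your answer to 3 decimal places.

The prior density ∝ p^9(1−p)^5 is the kernel of Beta(10, 6).
Data: 6 successes in 28 trials. The binomial likelihood contributes p^6(1−p)^22, so the posterior is Beta(10+6, 6+22) = Beta(16, 28).
For Beta(a, b) with a, b > 1 the mode is (a−1)/(a+b−2) = 15/42 ≈ 0.357.

p̂_MAP = 0.357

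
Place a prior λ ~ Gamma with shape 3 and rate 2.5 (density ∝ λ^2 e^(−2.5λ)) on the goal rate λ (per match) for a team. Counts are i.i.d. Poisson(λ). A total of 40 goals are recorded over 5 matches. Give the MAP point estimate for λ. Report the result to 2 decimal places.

λ̂_MAP = 5.60

Σxᵢ = 40, n = 5.
Posterior ∝ λ^2e^(−2.5λ) · λ^40e^(−5λ) = λ^42e^(−7.5λ), i.e. Gamma(shape=43, rate=7.5).
The mode of a Gamma(a, b) with a ≥ 1 (shape–rate) is (a−1)/b = 42/7.5 ≈ 5.60.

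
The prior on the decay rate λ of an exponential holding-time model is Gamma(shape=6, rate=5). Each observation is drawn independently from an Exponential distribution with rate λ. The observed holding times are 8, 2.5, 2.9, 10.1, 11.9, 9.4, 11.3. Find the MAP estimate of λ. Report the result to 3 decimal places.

The Exponential(rate=λ) likelihood is ∝ λ^n e^(−λΣtᵢ). Here n = 7 and Σtᵢ = 8 + 2.5 + 2.9 + 10.1 + 11.9 + 9.4 + 11.3 = 56.1.
Posterior ∝ λ^5e^(−5λ) · λ^7e^(−56.1λ) = λ^12e^(−61.1λ), i.e. Gamma(13, 61.1).
Mode = (a−1)/b = 12/61.1 ≈ 0.196.

λ̂_MAP = 0.196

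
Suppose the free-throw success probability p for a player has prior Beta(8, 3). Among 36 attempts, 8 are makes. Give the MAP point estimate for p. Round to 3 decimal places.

p̂_MAP = 0.333

Prior: Beta(8, 3).
Data: 8 successes in 36 trials. The binomial likelihood contributes p^8(1−p)^28, so the posterior is Beta(8+8, 3+28) = Beta(16, 31).
For Beta(a, b) with a, b > 1 the mode is (a−1)/(a+b−2) = 15/45 ≈ 0.333.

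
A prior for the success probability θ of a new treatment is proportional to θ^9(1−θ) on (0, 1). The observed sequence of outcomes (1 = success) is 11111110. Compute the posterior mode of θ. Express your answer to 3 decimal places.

θ̂_MAP = 0.889

The prior density ∝ θ^9(1−θ)^1 is the kernel of Beta(10, 2).
Data: 7 successes in 8 trials (from the sequence). The binomial likelihood contributes θ^7(1−θ)^1, so the posterior is Beta(10+7, 2+1) = Beta(17, 3).
For Beta(a, b) with a, b > 1 the mode is (a−1)/(a+b−2) = 16/18 ≈ 0.889.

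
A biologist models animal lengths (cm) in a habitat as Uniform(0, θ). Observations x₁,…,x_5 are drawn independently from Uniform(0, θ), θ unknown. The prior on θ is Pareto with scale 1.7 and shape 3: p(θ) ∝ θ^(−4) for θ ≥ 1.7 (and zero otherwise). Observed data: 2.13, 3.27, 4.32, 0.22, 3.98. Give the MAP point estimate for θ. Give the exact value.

The Uniform(0, θ) likelihood is θ^(−n) for θ ≥ max(xᵢ), zero otherwise. Here max(xᵢ) = 4.32.
Posterior ∝ θ^(−4) · θ^(−5) = θ^(−9) on θ ≥ max(1.7, 4.32) = 4.32.
This density is strictly decreasing in θ, so the posterior mode lies at the lower boundary of the support.

θ̂_MAP = 4.32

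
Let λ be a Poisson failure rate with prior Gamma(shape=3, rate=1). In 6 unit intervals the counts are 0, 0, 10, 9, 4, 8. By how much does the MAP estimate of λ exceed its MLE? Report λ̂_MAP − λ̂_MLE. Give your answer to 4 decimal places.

Σxᵢ = 31. Posterior is Gamma(34, 7); MAP = (34−1)/7 = 33/7 ≈ 4.71429.
MLE = x̄ = 31/6 ≈ 5.16667.
Difference = 33/7 − 31/6 = -19/42 ≈ -0.4524.

MAP − MLE = -0.4524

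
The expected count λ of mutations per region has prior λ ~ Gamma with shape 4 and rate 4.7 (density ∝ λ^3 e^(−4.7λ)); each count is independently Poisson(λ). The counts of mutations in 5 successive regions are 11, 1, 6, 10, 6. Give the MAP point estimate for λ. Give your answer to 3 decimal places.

Σxᵢ = 11+1+6+10+6 = 34, with n = 5.
Posterior ∝ λ^3e^(−4.7λ) · λ^34e^(−5λ) = λ^37e^(−9.7λ), i.e. Gamma(shape=38, rate=9.7).
The mode of a Gamma(a, b) with a ≥ 1 (shape–rate) is (a−1)/b = 37/9.7 ≈ 3.814.

λ̂_MAP = 3.814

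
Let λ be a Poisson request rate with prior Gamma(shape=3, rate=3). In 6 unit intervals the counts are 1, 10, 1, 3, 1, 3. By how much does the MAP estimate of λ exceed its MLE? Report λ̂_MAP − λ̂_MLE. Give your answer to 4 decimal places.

MAP − MLE = -0.8333

Σxᵢ = 19. Posterior is Gamma(22, 9); MAP = (22−1)/9 = 21/9 ≈ 2.33333.
MLE = x̄ = 19/6 ≈ 3.16667.
Difference = 21/9 − 19/6 = -5/6 ≈ -0.8333.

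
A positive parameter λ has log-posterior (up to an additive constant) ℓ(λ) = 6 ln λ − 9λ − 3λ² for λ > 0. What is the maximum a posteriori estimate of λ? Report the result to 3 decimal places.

λ̂_MAP = 0.500

ℓ'(λ) = 6/λ − 9 − 6λ. Setting this to zero and multiplying by λ: 6λ² + 9λ − 6 = 0.
λ = (−9 + √(9² + 4·6·6)) / (2·6) = (−9 + √225) / 12 = (−9 + 15)/12 = 1/2.
ℓ''(λ) = −6/λ² − 6 < 0, confirming a maximum.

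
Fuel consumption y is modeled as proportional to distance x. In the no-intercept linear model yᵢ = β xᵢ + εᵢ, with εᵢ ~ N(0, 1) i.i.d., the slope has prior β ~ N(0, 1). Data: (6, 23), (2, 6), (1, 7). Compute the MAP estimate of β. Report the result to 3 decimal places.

log p(β | y) = −Σ(yᵢ − βxᵢ)²/(2·1) − β²/(2·1) + const.
Setting the derivative to zero: Σxᵢ(yᵢ − βxᵢ)/1 − β/1 = 0, so β = Σxᵢyᵢ / (Σxᵢ² + σ²/τ²).
Σxᵢyᵢ = 6·23 + 2·6 + 1·7 = 157; Σxᵢ² = 41; σ²/τ² = 1.
β̂_MAP = 157 / (41 + 1) = 157/42 ≈ 3.738.

β̂_MAP = 3.738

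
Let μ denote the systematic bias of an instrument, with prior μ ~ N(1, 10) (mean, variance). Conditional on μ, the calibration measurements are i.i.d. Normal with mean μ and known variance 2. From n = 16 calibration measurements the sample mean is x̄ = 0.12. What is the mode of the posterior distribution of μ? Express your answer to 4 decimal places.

μ̂_MAP = 0.1309

n = 16, x̄ = 0.12.
For a Normal prior and Normal likelihood with known variance, the posterior is Normal; its mode equals its mean, the precision-weighted average.
Prior precision 1/σ₀² = 1/10 = 0.1; data precision n/σ² = 16/2 = 8.
μ̂ = (0.1·1 + 8·0.12) / (0.1 + 8) = 1.06/8.1 = 53/405 ≈ 0.1309.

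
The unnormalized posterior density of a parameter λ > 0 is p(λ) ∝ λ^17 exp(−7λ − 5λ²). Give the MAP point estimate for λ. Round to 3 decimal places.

ℓ'(λ) = 17/λ − 7 − 10λ. Setting this to zero and multiplying by λ: 10λ² + 7λ − 17 = 0.
λ = (−7 + √(7² + 4·10·17)) / (2·10) = (−7 + √729) / 20 = (−7 + 27)/20 = 1.
ℓ''(λ) = −17/λ² − 10 < 0, confirming a maximum.

λ̂_MAP = 1.000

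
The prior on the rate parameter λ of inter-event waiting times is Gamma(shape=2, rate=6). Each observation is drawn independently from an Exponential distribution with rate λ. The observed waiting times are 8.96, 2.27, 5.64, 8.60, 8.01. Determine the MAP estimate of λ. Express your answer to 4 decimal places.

λ̂_MAP = 0.1520

The Exponential(rate=λ) likelihood is ∝ λ^n e^(−λΣtᵢ). Here n = 5 and Σtᵢ = 8.96 + 2.27 + 5.64 + 8.60 + 8.01 = 33.48.
Posterior ∝ λe^(−6λ) · λ^5e^(−33.48λ) = λ^6e^(−39.48λ), i.e. Gamma(7, 39.48).
Mode = (a−1)/b = 6/39.48 ≈ 0.1520.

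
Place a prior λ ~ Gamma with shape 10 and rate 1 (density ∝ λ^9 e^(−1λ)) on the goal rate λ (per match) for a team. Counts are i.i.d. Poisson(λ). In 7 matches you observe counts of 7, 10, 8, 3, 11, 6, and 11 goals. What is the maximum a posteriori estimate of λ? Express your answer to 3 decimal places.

λ̂_MAP = 8.125

Σxᵢ = 7+10+8+3+11+6+11 = 56, with n = 7.
Posterior ∝ λ^9e^(−1λ) · λ^56e^(−7λ) = λ^65e^(−8λ), i.e. Gamma(shape=66, rate=8).
The mode of a Gamma(a, b) with a ≥ 1 (shape–rate) is (a−1)/b = 65/8 ≈ 8.125.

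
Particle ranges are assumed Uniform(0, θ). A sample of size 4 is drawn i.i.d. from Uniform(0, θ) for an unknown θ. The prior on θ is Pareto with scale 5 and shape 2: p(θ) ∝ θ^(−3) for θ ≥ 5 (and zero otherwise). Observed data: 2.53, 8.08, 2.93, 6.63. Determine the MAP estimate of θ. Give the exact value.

The Uniform(0, θ) likelihood is θ^(−n) for θ ≥ max(xᵢ), zero otherwise. Here max(xᵢ) = 8.08.
Posterior ∝ θ^(−3) · θ^(−4) = θ^(−7) on θ ≥ max(5, 8.08) = 8.08.
This density is strictly decreasing in θ, so the posterior mode lies at the lower boundary of the support.

θ̂_MAP = 8.08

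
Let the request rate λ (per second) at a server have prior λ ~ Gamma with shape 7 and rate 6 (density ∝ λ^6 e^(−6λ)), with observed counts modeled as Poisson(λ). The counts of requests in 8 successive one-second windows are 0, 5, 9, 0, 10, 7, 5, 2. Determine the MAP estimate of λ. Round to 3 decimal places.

λ̂_MAP = 3.143

Σxᵢ = 0+5+9+0+10+7+5+2 = 38, with n = 8.
Posterior ∝ λ^6e^(−6λ) · λ^38e^(−8λ) = λ^44e^(−14λ), i.e. Gamma(shape=45, rate=14).
The mode of a Gamma(a, b) with a ≥ 1 (shape–rate) is (a−1)/b = 44/14 ≈ 3.143.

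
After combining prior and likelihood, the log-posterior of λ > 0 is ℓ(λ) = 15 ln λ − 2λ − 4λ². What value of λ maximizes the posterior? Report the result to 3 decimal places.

λ̂_MAP = 1.250

ℓ'(λ) = 15/λ − 2 − 8λ. Setting this to zero and multiplying by λ: 8λ² + 2λ − 15 = 0.
λ = (−2 + √(2² + 4·8·15)) / (2·8) = (−2 + √484) / 16 = (−2 + 22)/16 = 5/4.
ℓ''(λ) = −15/λ² − 8 < 0, confirming a maximum.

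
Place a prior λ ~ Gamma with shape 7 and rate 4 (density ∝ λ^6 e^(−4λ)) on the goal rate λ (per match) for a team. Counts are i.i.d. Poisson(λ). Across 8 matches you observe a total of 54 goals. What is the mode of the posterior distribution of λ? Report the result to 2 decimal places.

Σxᵢ = 54, n = 8.
Posterior ∝ λ^6e^(−4λ) · λ^54e^(−8λ) = λ^60e^(−12λ), i.e. Gamma(shape=61, rate=12).
The mode of a Gamma(a, b) with a ≥ 1 (shape–rate) is (a−1)/b = 60/12 ≈ 5.00.

λ̂_MAP = 5.00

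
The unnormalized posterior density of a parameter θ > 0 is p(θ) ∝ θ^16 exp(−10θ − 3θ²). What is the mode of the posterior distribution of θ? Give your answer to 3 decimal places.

ℓ'(θ) = 16/θ − 10 − 6θ. Setting this to zero and multiplying by θ: 6θ² + 10θ − 16 = 0.
θ = (−10 + √(10² + 4·6·16)) / (2·6) = (−10 + √484) / 12 = (−10 + 22)/12 = 1.
ℓ''(θ) = −16/θ² − 6 < 0, confirming a maximum.

θ̂_MAP = 1.000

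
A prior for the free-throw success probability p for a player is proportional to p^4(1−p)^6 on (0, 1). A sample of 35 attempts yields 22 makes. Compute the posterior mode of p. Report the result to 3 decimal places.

The prior density ∝ p^4(1−p)^6 is the kernel of Beta(5, 7).
Data: 22 successes in 35 trials. The binomial likelihood contributes p^22(1−p)^13, so the posterior is Beta(5+22, 7+13) = Beta(27, 20).
For Beta(a, b) with a, b > 1 the mode is (a−1)/(a+b−2) = 26/45 ≈ 0.578.

p̂_MAP = 0.578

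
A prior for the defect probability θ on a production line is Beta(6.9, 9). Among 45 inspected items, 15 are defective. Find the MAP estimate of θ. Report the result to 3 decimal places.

Prior: Beta(6.9, 9).
Data: 15 successes in 45 trials. The binomial likelihood contributes θ^15(1−θ)^30, so the posterior is Beta(6.9+15, 9+30) = Beta(21.9, 39).
For Beta(a, b) with a, b > 1 the mode is (a−1)/(a+b−2) = 20.9/58.9 ≈ 0.355.

θ̂_MAP = 0.355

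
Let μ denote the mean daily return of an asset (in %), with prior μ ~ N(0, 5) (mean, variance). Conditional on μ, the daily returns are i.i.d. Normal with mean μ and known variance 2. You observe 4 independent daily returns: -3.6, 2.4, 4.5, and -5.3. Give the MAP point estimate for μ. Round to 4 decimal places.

n = 4; x̄ = ((-3.6) + 2.4 + 4.5 + (-5.3))/4 = -2/4 = -0.5.
For a Normal prior and Normal likelihood with known variance, the posterior is Normal; its mode equals its mean, the precision-weighted average.
Prior precision 1/σ₀² = 1/5 = 0.2; data precision n/σ² = 4/2 = 2.
μ̂ = (0.2·0 + 2·(-0.5)) / (0.2 + 2) = (-1)/2.2 = -5/11 ≈ -0.4545.

μ̂_MAP = -0.4545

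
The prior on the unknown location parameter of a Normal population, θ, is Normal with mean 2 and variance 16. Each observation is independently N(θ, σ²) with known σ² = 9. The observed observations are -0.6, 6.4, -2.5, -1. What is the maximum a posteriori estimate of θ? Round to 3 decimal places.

θ̂_MAP = 0.751

n = 4; x̄ = ((-0.6) + 6.4 + (-2.5) + (-1))/4 = 2.3/4 = 0.575.
For a Normal prior and Normal likelihood with known variance, the posterior is Normal; its mode equals its mean, the precision-weighted average.
Prior precision 1/σ₀² = 1/16 = 0.0625; data precision n/σ² = 4/9.
θ̂ = (0.0625·2 + (4/9)·0.575) / (0.0625 + 4/9) = (137/360)/(73/144) = 274/365 ≈ 0.751.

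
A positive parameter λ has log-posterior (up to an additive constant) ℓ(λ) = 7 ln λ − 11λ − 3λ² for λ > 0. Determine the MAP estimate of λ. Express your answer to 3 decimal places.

ℓ'(λ) = 7/λ − 11 − 6λ. Setting this to zero and multiplying by λ: 6λ² + 11λ − 7 = 0.
λ = (−11 + √(11² + 4·6·7)) / (2·6) = (−11 + √289) / 12 = (−11 + 17)/12 = 1/2.
ℓ''(λ) = −7/λ² − 6 < 0, confirming a maximum.

λ̂_MAP = 0.500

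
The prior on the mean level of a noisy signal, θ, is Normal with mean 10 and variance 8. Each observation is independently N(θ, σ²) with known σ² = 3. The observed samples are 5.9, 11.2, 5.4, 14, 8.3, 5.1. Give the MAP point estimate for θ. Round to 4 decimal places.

θ̂_MAP = 8.4157

n = 6; x̄ = (5.9 + 11.2 + 5.4 + 14 + 8.3 + 5.1)/6 = 49.9/6 = 499/60 ≈ 8.3167.
For a Normal prior and Normal likelihood with known variance, the posterior is Normal; its mode equals its mean, the precision-weighted average.
Prior precision 1/σ₀² = 1/8 = 0.125; data precision n/σ² = 6/3 = 2.
θ̂ = (0.125·10 + 2·(499/60)) / (0.125 + 2) = (1073/60)/2.125 = 2146/255 ≈ 8.4157.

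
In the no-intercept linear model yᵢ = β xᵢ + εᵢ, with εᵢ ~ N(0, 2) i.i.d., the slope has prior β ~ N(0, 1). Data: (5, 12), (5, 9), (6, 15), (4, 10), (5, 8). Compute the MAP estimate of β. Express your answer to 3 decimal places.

β̂_MAP = 2.132

log p(β | y) = −Σ(yᵢ − βxᵢ)²/(2·2) − β²/(2·1) + const.
Setting the derivative to zero: Σxᵢ(yᵢ − βxᵢ)/2 − β/1 = 0, so β = Σxᵢyᵢ / (Σxᵢ² + σ²/τ²).
Σxᵢyᵢ = 5·12 + 5·9 + 6·15 + 4·10 + 5·8 = 275; Σxᵢ² = 127; σ²/τ² = 2.
β̂_MAP = 275 / (127 + 2) = 275/129 ≈ 2.132.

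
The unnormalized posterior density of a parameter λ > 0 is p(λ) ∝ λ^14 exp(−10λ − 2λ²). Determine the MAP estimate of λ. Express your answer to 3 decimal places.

λ̂_MAP = 1.000

ℓ'(λ) = 14/λ − 10 − 4λ. Setting this to zero and multiplying by λ: 4λ² + 10λ − 14 = 0.
λ = (−10 + √(10² + 4·4·14)) / (2·4) = (−10 + √324) / 8 = (−10 + 18)/8 = 1.
ℓ''(λ) = −14/λ² − 4 < 0, confirming a maximum.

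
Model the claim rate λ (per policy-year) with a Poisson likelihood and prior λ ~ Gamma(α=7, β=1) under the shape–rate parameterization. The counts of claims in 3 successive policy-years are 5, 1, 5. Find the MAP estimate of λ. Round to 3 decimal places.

Σxᵢ = 5+1+5 = 11, with n = 3.
Posterior ∝ λ^6e^(−1λ) · λ^11e^(−3λ) = λ^17e^(−4λ), i.e. Gamma(shape=18, rate=4).
The mode of a Gamma(a, b) with a ≥ 1 (shape–rate) is (a−1)/b = 17/4 ≈ 4.250.

λ̂_MAP = 4.250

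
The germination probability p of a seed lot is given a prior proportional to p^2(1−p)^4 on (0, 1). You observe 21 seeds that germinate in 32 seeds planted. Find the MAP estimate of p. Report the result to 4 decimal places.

p̂_MAP = 0.6053

The prior density ∝ p^2(1−p)^4 is the kernel of Beta(3, 5).
Data: 21 successes in 32 trials. The binomial likelihood contributes p^21(1−p)^11, so the posterior is Beta(3+21, 5+11) = Beta(24, 16).
For Beta(a, b) with a, b > 1 the mode is (a−1)/(a+b−2) = 23/38 ≈ 0.6053.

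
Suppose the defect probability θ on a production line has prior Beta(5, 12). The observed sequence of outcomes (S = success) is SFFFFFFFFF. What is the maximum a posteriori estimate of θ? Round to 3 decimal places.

Prior: Beta(5, 12).
Data: 1 success in 10 trials (from the sequence). The binomial likelihood contributes θ(1−θ)^9, so the posterior is Beta(5+1, 12+9) = Beta(6, 21).
For Beta(a, b) with a, b > 1 the mode is (a−1)/(a+b−2) = 5/25 ≈ 0.200.

θ̂_MAP = 0.200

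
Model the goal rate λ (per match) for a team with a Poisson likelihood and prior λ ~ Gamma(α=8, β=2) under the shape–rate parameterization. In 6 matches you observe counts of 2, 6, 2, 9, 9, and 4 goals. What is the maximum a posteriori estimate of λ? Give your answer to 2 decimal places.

λ̂_MAP = 4.88

Σxᵢ = 2+6+2+9+9+4 = 32, with n = 6.
Posterior ∝ λ^7e^(−2λ) · λ^32e^(−6λ) = λ^39e^(−8λ), i.e. Gamma(shape=40, rate=8).
The mode of a Gamma(a, b) with a ≥ 1 (shape–rate) is (a−1)/b = 39/8 ≈ 4.88.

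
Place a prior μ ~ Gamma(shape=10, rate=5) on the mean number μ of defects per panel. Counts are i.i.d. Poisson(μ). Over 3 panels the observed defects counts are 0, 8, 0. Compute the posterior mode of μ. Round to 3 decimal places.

μ̂_MAP = 2.125

Σxᵢ = 0+8+0 = 8, with n = 3.
Posterior ∝ μ^9e^(−5μ) · μ^8e^(−3μ) = μ^17e^(−8μ), i.e. Gamma(shape=18, rate=8).
The mode of a Gamma(a, b) with a ≥ 1 (shape–rate) is (a−1)/b = 17/8 ≈ 2.125.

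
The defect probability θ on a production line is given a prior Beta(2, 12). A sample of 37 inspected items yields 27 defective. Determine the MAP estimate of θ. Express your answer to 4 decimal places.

Prior: Beta(2, 12).
Data: 27 successes in 37 trials. The binomial likelihood contributes θ^27(1−θ)^10, so the posterior is Beta(2+27, 12+10) = Beta(29, 22).
For Beta(a, b) with a, b > 1 the mode is (a−1)/(a+b−2) = 28/49 ≈ 0.5714.

θ̂_MAP = 0.5714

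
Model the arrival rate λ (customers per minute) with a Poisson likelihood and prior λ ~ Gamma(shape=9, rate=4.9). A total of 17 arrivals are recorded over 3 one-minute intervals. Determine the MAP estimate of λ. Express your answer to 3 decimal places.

λ̂_MAP = 3.165

Σxᵢ = 17, n = 3.
Posterior ∝ λ^8e^(−4.9λ) · λ^17e^(−3λ) = λ^25e^(−7.9λ), i.e. Gamma(shape=26, rate=7.9).
The mode of a Gamma(a, b) with a ≥ 1 (shape–rate) is (a−1)/b = 25/7.9 ≈ 3.165.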